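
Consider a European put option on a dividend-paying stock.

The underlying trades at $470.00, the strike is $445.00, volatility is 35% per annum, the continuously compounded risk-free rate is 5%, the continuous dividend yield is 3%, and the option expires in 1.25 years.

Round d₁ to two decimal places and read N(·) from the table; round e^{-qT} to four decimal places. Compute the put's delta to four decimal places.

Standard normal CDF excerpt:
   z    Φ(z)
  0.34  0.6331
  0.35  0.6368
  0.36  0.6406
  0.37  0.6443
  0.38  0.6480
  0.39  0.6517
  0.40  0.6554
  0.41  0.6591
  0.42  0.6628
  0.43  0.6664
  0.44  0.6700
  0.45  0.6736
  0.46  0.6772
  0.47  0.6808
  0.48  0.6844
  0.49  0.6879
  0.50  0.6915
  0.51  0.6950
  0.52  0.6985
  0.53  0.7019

σ√T = 0.35·√1.25 = 0.3913
ln(S/K) + (r − q + σ²/2)T = ln(470/445) + (0.05 − 0.03 + 0.35²/2)·1.25 = 0.0547 + 0.1016 = 0.1562
d₁ = 0.1562 / 0.3913 = 0.3992 ⇒ 0.40
N(d₁) = N(0.40) = 0.6554
Δ_put = exp(−qT)·(N(d₁) − 1) = 0.9632·(0.6554 − 1) = -0.3319

-0.3319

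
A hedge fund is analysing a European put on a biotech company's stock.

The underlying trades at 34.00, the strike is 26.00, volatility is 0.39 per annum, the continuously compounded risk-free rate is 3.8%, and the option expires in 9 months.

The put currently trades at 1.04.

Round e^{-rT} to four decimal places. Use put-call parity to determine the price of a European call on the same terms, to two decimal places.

e^(−rT) = e^(−0.038·0.75) = 0.9719
Put-call parity: C − P = S − K·e^(−rT) = 34 − 26·0.9719 = 34 − 25.2694 = 8.7306
C = P + (C − P) = 1.04 + (8.7306) = 9.7706

9.77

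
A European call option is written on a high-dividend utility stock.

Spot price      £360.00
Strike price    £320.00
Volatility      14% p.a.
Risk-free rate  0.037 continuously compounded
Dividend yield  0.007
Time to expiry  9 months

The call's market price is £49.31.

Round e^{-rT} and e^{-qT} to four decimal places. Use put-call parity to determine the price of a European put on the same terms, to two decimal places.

£2.41

exp(−qT) = exp(−0.007·0.75) = 0.9948;  exp(−rT) = exp(−0.037·0.75) = 0.9726
Put-call parity: C − P = S·e^(−qT) − K·e^(−rT) = 360·0.9948 − 320·0.9726 = 358.1280 − 311.2320 = 46.8960
P = C − (C − P) = 49.31 − (46.8960) = 2.4140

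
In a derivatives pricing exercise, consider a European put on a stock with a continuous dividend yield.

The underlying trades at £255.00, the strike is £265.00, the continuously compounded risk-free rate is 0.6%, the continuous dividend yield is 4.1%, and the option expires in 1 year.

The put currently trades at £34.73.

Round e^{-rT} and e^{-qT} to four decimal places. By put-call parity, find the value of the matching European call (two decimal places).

e^(−qT) = e^(−0.041·1) = 0.9598;  e^(−rT) = e^(−0.006·1) = 0.9940
Put-call parity: C − P = S·e^(−qT) − K·e^(−rT) = 255·0.9598 − 265·0.9940 = 244.7490 − 263.4100 = -18.6610
C = P + (C − P) = 34.73 + (-18.6610) = 16.0690

£16.07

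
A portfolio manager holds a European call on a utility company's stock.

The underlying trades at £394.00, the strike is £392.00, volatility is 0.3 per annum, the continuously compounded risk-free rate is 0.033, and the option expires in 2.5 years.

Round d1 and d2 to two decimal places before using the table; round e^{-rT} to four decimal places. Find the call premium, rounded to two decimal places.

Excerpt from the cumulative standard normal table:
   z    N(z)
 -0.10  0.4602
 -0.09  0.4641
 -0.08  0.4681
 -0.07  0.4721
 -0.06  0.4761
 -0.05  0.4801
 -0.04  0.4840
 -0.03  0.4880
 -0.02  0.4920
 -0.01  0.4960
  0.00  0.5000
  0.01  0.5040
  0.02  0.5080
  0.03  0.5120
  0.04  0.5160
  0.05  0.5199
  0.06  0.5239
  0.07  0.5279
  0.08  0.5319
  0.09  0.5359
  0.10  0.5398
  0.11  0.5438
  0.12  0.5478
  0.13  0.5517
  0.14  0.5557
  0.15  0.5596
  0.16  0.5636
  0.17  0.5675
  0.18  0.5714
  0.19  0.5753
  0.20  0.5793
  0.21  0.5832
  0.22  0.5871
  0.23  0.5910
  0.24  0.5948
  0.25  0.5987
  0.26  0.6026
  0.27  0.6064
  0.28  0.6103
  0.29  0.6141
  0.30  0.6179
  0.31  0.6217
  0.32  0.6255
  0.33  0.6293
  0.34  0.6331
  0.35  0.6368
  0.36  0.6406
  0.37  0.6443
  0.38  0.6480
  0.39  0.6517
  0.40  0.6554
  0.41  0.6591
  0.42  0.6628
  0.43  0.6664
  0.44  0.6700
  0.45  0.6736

σ√T = 0.3·√2.5 = 0.4743
d₁ = [ln(394/392) + (0.033 + 0.3²/2)·2.5] / 0.4743 = [0.0051 + 0.1950] / 0.4743 = 0.4218 which rounds to 0.42
d₂ = d₁ − σ√T = 0.4218 − 0.4743 = -0.0525 which rounds to -0.05
exp(−rT) = exp(−0.033·2.5) = 0.9208
N(d₁) = N(0.42) = 0.6628;  N(d₂) = N(-0.05) = 0.4801
C = 394·0.6628 − 392·0.9208·0.4801 = 261.1432 − 173.2938 = 87.8494

£87.85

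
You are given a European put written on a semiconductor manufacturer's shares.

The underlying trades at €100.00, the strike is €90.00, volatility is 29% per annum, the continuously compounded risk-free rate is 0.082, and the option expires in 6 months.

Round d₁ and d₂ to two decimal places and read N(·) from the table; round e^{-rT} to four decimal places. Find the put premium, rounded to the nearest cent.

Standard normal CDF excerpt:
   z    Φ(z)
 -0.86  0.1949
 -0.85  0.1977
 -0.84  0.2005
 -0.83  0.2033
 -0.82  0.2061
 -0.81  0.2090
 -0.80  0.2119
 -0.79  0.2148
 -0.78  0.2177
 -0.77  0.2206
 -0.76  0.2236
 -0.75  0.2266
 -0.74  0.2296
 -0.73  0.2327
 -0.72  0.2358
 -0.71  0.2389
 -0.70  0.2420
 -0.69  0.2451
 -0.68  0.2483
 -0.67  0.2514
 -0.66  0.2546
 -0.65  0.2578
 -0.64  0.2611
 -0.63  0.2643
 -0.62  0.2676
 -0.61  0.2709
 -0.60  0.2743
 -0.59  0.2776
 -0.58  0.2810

σ√T = 0.29 × 0.7071 = 0.2051
d₁ = [ln(100/90) + (0.082 + ½·0.29²)·0.5] / (σ√T) = (0.1054 + 0.0620) / 0.2051 = 0.8163 ⇒ 0.82
d₂ = 0.8163 − 0.2051 = 0.6112 ⇒ 0.61
exp(−rT) = exp(−0.082·0.5) = 0.9598
P = 90·0.9598·N(-0.61) − 100·N(-0.82) = 90·0.9598·0.2709 − 100·0.2061 = 23.4009 − 20.6100 = 2.7909

€2.79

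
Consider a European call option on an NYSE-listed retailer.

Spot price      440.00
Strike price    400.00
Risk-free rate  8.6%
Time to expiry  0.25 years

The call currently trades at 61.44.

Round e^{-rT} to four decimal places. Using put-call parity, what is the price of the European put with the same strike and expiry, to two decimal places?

12.92

exp(−rT) = exp(−0.086·0.25) = 0.9787
Put-call parity: C − P = S − K·e^(−rT) = 440 − 400·0.9787 = 440 − 391.4800 = 48.5200
P = C − (C − P) = 61.44 − (48.5200) = 12.9200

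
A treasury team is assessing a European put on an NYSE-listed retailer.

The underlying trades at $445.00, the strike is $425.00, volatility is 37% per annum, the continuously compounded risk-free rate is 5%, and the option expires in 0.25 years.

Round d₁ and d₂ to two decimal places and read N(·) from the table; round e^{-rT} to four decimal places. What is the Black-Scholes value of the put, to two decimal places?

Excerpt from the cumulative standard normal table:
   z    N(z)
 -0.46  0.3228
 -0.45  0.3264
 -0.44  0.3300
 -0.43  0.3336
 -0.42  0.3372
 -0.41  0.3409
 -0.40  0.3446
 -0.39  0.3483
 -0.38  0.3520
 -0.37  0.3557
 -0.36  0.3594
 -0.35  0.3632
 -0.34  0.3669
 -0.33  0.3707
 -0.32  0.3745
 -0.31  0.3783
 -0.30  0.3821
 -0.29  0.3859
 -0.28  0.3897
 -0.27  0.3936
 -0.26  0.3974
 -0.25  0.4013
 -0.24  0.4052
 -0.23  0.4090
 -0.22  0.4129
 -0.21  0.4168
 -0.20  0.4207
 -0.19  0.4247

$21.61

σ√T = 0.37·√0.25 = 0.1850
d₁ = [ln(445/425) + (0.05 + 0.37²/2)·0.25] / 0.1850 = [0.0460 + 0.0296] / 0.1850 = 0.4086 → 0.41
d₂ = d₁ − σ√T = 0.4086 − 0.1850 = 0.2236 → 0.22
e^(−rT) = e^(−0.05·0.25) = 0.9876
N(−d₂) = N(-0.22) = 0.4129;  N(−d₁) = N(-0.41) = 0.3409
P = 425·0.9876·0.4129 − 445·0.3409 = 173.3065 − 151.7005 = 21.6060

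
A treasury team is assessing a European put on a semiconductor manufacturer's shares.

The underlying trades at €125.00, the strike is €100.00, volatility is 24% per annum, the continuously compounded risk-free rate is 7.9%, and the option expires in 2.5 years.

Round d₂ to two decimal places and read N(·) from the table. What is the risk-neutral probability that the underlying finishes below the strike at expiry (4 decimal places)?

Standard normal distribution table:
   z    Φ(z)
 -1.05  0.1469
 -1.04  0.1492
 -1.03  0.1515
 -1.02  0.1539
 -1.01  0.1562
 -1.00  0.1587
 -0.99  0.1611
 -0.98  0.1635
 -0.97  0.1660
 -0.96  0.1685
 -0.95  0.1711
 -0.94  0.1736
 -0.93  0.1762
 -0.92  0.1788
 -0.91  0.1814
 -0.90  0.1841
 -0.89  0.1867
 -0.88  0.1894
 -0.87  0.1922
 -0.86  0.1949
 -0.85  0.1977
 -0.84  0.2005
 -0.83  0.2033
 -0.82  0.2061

T = 2.5;  σ√T = 0.3795
d₁ = [ln(125/100) + (0.079 + ½·0.24²)·2.5] / (σ√T) = (0.2231 + 0.2695) / 0.3795 = 1.2982 ⇒ 1.30
d₂ = 1.2982 − 0.3795 = 0.9188 ⇒ 0.92
Pr(exercise) under Q = N(−d₂) = N(-0.92) = 0.1788

0.1788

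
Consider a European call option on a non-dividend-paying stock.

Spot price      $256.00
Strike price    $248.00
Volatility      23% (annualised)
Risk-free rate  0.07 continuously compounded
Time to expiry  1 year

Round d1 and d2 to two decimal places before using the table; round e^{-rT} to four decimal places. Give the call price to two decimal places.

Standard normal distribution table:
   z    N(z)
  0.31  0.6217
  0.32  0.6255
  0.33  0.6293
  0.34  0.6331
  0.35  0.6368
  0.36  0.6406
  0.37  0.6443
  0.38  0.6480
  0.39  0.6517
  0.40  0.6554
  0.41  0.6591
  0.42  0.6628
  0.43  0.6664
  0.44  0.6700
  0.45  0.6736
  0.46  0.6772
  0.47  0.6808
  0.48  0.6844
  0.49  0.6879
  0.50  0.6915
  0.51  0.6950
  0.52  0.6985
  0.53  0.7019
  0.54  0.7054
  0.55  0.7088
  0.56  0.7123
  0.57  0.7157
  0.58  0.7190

$36.83

T = 1;  σ√T = 0.2300
d₁ = [ln(256/248) + (0.07 + 0.23²/2)·1] / 0.2300 = [0.0317 + 0.0965] / 0.2300 = 0.5574 which rounds to 0.56
d₂ = d₁ − σ√T = 0.5574 − 0.2300 = 0.3274 which rounds to 0.33
exp(−rT) = exp(−0.07·1) = 0.9324
N(d₁) = N(0.56) = 0.7123;  N(d₂) = N(0.33) = 0.6293
C = 256·0.7123 − 248·0.9324·0.6293 = 182.3488 − 145.5163 = 36.8325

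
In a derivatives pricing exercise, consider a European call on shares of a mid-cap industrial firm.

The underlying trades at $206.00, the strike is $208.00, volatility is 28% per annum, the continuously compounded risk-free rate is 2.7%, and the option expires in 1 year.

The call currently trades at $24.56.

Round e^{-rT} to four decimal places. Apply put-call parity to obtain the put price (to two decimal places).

e^(−rT) = e^(−0.027·1) = 0.9734
Put-call parity: C − P = S − K·e^(−rT) = 206 − 208·0.9734 = 206 − 202.4672 = 3.5328
P = C − (C − P) = 24.56 − (3.5328) = 21.0272

$21.03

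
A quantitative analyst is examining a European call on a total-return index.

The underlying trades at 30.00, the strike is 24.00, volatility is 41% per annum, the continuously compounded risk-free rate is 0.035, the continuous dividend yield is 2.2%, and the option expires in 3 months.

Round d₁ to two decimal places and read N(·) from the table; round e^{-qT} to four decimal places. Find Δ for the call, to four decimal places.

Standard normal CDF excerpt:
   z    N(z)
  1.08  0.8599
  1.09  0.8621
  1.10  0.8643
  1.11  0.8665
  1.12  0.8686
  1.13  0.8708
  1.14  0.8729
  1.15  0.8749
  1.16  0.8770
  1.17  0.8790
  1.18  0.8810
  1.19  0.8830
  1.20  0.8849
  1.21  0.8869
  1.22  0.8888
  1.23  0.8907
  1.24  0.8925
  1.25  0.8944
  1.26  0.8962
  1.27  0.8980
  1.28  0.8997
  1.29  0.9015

σ√T = 0.41·√0.25 = 0.2050
d₁ = [ln(30/24) + (0.035 − 0.022 + 0.41²/2)·0.25] / 0.2050 = [0.2231 + 0.0243] / 0.2050 = 1.2069 ⇒ 1.21
N(d₁) = N(1.21) = 0.8869
Δ_call = exp(−qT)·N(d₁) = 0.9945·0.8869 = 0.8820

0.8820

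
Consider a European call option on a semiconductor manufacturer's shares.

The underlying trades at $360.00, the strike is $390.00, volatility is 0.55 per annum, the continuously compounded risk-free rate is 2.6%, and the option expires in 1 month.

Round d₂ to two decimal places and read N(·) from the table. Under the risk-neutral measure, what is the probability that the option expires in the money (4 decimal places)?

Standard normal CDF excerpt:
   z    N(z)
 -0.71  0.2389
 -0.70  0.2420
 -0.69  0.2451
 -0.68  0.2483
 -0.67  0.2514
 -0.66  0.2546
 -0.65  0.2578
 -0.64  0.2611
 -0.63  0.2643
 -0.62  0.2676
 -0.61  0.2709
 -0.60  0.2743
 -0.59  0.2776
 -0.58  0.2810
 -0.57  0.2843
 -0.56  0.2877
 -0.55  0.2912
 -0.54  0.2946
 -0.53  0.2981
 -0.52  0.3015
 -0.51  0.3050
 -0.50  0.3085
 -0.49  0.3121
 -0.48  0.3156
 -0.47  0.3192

0.2843

T = 0.08333;  σ√T = 0.1588
ln(S/K) + (r + σ²/2)T = ln(360/390) + (0.026 + 0.55²/2)·0.08333 = -0.0800 + 0.0148 = -0.0653
d₁ = -0.0653 / 0.1588 = -0.4111 → -0.41
d₂ = d₁ − σ√T = -0.4111 − 0.1588 = -0.5699 → -0.57
Pr(exercise) under Q = N(d₂) = 0.2843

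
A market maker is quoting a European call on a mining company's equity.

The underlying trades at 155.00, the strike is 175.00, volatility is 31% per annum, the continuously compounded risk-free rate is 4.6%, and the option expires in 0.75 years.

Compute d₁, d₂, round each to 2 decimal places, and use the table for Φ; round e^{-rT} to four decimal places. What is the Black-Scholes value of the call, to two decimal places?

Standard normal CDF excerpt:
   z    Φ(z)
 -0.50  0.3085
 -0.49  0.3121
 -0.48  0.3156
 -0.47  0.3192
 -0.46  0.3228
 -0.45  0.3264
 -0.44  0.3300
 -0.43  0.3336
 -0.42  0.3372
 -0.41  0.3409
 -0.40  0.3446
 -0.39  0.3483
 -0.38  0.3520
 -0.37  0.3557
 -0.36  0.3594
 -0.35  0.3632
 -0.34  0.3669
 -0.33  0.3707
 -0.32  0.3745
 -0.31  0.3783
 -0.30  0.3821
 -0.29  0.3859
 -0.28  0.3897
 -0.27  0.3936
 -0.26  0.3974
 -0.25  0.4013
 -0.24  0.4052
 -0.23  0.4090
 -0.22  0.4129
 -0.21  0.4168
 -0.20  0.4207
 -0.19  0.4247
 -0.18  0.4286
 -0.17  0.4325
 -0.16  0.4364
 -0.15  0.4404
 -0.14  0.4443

11.25

T = 0.75;  σ√T = 0.2685
ln(S/K) + (r + σ²/2)T = ln(155/175) + (0.046 + 0.31²/2)·0.75 = -0.1214 + 0.0705 = -0.0508
d₁ = -0.0508 / 0.2685 = -0.1893 which rounds to -0.19
d₂ = d₁ − σ√T = -0.1893 − 0.2685 = -0.4578 which rounds to -0.46
exp(−rT) = exp(−0.046·0.75) = 0.9661
N(d₁) = N(-0.19) = 0.4247;  N(d₂) = N(-0.46) = 0.3228
C = 155·0.4247 − 175·0.9661·0.3228 = 65.8285 − 54.5750 = 11.2535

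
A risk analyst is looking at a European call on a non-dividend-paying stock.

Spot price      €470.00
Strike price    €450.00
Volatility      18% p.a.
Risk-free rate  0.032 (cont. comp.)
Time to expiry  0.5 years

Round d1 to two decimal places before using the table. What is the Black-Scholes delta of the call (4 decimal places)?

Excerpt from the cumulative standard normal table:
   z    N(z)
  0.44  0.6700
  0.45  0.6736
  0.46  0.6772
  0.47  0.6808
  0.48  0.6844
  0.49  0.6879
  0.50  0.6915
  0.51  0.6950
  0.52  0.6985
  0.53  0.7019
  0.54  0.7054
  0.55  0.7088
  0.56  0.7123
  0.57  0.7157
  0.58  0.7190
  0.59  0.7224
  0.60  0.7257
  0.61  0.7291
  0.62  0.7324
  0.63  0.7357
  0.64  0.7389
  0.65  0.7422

0.7019

σ√T = 0.18 × 0.7071 = 0.1273
d₁ = [ln(470/450) + (0.032 + 0.18²/2)·0.5] / 0.1273 = [0.0435 + 0.0241] / 0.1273 = 0.5310 which rounds to 0.53
N(d₁) = N(0.53) = 0.7019
Δ_call = N(d₁) = 0.7019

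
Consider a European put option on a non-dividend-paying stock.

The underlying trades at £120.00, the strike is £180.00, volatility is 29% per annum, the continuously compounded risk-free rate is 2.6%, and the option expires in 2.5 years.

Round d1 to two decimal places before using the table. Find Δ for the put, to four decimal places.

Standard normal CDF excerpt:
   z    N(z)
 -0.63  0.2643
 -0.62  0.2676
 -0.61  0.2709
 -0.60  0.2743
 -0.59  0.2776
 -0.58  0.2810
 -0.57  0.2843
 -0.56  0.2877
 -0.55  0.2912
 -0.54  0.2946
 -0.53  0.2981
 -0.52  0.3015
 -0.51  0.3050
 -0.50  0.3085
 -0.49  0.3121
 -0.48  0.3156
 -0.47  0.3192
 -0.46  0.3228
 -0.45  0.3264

σ√T = 0.29·√2.5 = 0.4585
d₁ = [ln(120/180) + (0.026 + 0.29²/2)·2.5] / 0.4585 = [-0.4055 + 0.1701] / 0.4585 = -0.5132 ⇒ -0.51
N(d₁) = N(-0.51) = 0.3050
Δ_put = N(d₁) − 1 = 0.3050 − 1 = -0.6950

-0.6950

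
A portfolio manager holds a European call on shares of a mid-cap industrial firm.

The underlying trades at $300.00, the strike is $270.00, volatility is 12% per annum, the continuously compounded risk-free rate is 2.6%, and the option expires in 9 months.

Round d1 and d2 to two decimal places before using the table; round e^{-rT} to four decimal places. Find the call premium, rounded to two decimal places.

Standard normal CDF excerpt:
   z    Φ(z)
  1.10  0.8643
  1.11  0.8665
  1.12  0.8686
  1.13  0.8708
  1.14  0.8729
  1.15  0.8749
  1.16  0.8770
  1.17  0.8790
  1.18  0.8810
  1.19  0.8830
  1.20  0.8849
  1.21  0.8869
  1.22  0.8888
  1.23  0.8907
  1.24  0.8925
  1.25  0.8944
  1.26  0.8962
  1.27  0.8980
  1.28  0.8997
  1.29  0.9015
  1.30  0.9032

T = 0.75;  σ√T = 0.1039
d₁ = [ln(300/270) + (0.026 + 0.12²/2)·0.75] / 0.1039 = [0.1054 + 0.0249] / 0.1039 = 1.2534 → 1.25
d₂ = d₁ − σ√T = 1.2534 − 0.1039 = 1.1495 → 1.15
exp(−rT) = exp(−0.026·0.75) = 0.9807
C = 300·N(1.25) − 270·0.9807·N(1.15) = 300·0.8944 − 270·0.9807·0.8749 = 268.3200 − 231.6639 = 36.6561

$36.66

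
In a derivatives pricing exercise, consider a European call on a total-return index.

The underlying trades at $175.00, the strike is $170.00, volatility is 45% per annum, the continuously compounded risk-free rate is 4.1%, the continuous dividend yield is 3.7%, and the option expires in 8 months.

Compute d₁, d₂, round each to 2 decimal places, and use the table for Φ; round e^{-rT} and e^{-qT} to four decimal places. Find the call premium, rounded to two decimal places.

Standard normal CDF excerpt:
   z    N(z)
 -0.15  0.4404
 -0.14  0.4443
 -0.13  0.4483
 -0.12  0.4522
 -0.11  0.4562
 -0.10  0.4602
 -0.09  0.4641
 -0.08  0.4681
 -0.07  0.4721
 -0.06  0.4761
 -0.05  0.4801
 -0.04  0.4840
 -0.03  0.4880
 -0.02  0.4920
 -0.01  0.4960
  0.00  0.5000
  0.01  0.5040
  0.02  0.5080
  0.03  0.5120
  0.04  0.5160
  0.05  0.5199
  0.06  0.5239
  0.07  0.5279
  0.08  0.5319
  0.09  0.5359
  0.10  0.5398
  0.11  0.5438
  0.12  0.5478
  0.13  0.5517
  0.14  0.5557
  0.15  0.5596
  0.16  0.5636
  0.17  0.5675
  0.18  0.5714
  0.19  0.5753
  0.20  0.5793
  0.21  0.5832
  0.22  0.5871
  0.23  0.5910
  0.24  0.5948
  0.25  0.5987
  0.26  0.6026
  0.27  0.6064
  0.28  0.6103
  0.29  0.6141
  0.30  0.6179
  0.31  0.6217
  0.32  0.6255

σ√T = 0.45·√0.6667 = 0.3674
d₁ = [ln(175/170) + (0.041 − 0.037 + 0.45²/2)·0.6667] / 0.3674 = [0.0290 + 0.0702] / 0.3674 = 0.2699 which rounds to 0.27
d₂ = d₁ − σ√T = 0.2699 − 0.3674 = -0.0976 which rounds to -0.10
exp(−qT) = exp(−0.037·0.6667) = 0.9756;  exp(−rT) = exp(−0.041·0.6667) = 0.9730
N(d₁) = N(0.27) = 0.6064;  N(d₂) = N(-0.10) = 0.4602
C = 175·0.9756·0.6064 − 170·0.9730·0.4602 = 103.5307 − 76.1217 = 27.4090

$27.41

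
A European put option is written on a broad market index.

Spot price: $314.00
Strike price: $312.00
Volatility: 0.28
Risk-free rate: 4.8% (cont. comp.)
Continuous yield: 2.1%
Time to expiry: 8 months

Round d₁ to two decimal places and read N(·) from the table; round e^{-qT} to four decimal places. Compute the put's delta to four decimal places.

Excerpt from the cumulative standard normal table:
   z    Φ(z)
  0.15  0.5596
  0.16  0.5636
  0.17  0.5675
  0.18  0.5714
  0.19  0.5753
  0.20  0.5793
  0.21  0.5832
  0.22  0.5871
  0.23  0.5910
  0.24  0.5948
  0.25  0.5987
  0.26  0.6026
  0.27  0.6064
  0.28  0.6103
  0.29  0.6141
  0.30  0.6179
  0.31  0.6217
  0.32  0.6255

-0.4072

σ√T = 0.28·√0.6667 = 0.2286
d₁ = [ln(314/312) + (0.048 − 0.021 + 0.28²/2)·0.6667] / 0.2286 = [0.0064 + 0.0441] / 0.2286 = 0.2210 → 0.22
N(d₁) = N(0.22) = 0.5871
Δ_put = e^(−qT)·(N(d₁) − 1) = 0.9861·(0.5871 − 1) = -0.4072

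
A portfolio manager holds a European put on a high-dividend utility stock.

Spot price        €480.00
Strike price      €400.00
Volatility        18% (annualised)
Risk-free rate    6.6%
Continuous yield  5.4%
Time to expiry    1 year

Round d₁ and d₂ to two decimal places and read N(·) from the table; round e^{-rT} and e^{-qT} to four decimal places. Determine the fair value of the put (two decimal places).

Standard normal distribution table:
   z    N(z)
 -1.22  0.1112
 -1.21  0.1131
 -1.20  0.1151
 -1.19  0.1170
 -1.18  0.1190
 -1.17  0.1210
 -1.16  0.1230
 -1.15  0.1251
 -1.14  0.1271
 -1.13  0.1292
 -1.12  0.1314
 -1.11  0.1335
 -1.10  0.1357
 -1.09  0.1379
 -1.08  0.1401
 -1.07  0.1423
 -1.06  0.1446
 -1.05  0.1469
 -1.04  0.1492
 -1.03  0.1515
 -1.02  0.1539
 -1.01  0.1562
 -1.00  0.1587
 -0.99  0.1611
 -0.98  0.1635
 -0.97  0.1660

σ√T = 0.18 × 1.0000 = 0.1800
ln(S/K) + (r − q + σ²/2)T = ln(480/400) + (0.066 − 0.054 + 0.18²/2)·1 = 0.1823 + 0.0282 = 0.2105
d₁ = 0.2105 / 0.1800 = 1.1696 ⇒ 1.17
d₂ = d₁ − σ√T = 1.1696 − 0.1800 = 0.9896 ⇒ 0.99
e^(−qT) = e^(−0.054·1) = 0.9474;  e^(−rT) = e^(−0.066·1) = 0.9361
N(−d₂) = N(-0.99) = 0.1611;  N(−d₁) = N(-1.17) = 0.1210
P = 400·0.9361·0.1611 − 480·0.9474·0.1210 = 60.3223 − 55.0250 = 5.2973

€5.30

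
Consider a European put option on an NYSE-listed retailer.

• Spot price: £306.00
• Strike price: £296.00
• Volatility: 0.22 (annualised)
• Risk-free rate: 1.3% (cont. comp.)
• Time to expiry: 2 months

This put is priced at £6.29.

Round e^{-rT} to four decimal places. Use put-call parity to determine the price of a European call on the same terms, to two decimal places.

£16.94

exp(−rT) = exp(−0.013·0.1667) = 0.9978
Put-call parity: C − P = S − K·e^(−rT) = 306 − 296·0.9978 = 306 − 295.3488 = 10.6512
C = P + (C − P) = 6.29 + (10.6512) = 16.9412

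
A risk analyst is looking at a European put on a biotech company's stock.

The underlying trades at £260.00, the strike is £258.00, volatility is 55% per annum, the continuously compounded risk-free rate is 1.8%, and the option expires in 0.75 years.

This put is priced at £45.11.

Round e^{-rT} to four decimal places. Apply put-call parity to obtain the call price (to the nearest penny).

£50.57

exp(−rT) = exp(−0.018·0.75) = 0.9866
Put-call parity: C − P = S − K·e^(−rT) = 260 − 258·0.9866 = 260 − 254.5428 = 5.4572
C = P + (C − P) = 45.11 + (5.4572) = 50.5672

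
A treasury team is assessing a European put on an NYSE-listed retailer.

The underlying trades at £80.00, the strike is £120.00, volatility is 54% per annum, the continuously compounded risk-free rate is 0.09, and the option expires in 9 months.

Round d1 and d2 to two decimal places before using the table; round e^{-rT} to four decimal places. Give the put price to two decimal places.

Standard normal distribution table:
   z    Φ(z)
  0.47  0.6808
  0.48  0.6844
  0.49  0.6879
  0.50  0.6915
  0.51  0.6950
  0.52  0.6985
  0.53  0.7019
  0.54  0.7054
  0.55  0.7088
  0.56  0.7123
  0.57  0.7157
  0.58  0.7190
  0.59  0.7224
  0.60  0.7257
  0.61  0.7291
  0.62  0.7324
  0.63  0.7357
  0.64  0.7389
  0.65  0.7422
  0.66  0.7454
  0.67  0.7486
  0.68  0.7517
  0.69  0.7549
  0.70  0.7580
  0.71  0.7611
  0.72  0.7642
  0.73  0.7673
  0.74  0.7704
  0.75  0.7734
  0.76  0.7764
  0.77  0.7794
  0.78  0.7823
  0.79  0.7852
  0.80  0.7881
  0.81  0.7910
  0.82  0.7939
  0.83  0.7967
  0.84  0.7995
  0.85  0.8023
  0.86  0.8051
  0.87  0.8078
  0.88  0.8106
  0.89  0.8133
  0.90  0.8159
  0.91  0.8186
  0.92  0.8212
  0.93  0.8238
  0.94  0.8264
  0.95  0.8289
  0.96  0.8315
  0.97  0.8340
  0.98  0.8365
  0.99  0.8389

£38.23

T = 0.75;  σ√T = 0.4677
d₁ = [ln(80/120) + (0.09 + 0.54²/2)·0.75] / 0.4677 = [-0.4055 + 0.1769] / 0.4677 = -0.4889 ≈ -0.49
d₂ = d₁ − σ√T = -0.4889 − 0.4677 = -0.9565 ≈ -0.96
e^(−rT) = e^(−0.09·0.75) = 0.9347
N(−d₂) = N(0.96) = 0.8315;  N(−d₁) = N(0.49) = 0.6879
P = 120·0.9347·0.8315 − 80·0.6879 = 93.2644 − 55.0320 = 38.2324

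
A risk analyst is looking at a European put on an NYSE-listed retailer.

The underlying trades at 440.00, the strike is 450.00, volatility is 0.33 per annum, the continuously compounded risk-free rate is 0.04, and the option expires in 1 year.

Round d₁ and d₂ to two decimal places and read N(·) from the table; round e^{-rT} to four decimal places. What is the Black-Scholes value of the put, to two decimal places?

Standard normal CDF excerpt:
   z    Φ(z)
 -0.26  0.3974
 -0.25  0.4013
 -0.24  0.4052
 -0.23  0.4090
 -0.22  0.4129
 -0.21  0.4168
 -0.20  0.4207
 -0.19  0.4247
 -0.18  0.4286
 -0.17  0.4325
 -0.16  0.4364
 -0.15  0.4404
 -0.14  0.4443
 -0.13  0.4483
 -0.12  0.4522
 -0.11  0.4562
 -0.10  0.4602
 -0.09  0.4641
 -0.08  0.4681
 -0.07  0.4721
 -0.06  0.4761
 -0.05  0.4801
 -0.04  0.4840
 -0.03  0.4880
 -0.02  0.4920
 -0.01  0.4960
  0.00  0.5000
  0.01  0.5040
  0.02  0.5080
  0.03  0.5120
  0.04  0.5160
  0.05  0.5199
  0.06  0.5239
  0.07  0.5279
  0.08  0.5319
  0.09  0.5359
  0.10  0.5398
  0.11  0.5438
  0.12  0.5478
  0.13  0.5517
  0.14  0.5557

σ√T = 0.33·√1 = 0.3300
ln(S/K) + (r + σ²/2)T = ln(440/450) + (0.04 + 0.33²/2)·1 = -0.0225 + 0.0945 = 0.0720
d₁ = 0.0720 / 0.3300 = 0.2181 ≈ 0.22
d₂ = d₁ − σ√T = 0.2181 − 0.3300 = -0.1119 ≈ -0.11
e^(−rT) = e^(−0.04·1) = 0.9608
P = 450·0.9608·N(0.11) − 440·N(-0.22) = 450·0.9608·0.5438 − 440·0.4129 = 235.1174 − 181.6760 = 53.4414

53.44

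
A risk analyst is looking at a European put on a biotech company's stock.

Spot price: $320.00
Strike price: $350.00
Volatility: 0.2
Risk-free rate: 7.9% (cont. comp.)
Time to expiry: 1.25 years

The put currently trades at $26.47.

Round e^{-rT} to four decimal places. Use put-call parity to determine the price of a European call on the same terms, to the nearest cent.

$29.37

e^(−rT) = e^(−0.079·1.25) = 0.9060
Put-call parity: C − P = S − K·e^(−rT) = 320 − 350·0.9060 = 320 − 317.1000 = 2.9000
C = P + (C − P) = 26.47 + (2.9000) = 29.3700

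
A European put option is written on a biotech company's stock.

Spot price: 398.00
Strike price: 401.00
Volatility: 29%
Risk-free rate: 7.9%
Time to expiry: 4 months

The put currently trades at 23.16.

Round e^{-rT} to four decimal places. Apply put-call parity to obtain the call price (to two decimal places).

exp(−rT) = exp(−0.079·0.3333) = 0.9740
Put-call parity: C − P = S − K·e^(−rT) = 398 − 401·0.9740 = 398 − 390.5740 = 7.4260
C = P + (C − P) = 23.16 + (7.4260) = 30.5860

30.59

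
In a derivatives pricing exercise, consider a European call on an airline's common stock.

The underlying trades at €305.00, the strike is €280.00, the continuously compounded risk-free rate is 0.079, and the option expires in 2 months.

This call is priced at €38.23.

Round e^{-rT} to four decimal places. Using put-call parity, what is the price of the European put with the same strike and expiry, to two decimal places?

€9.56

e^(−rT) = e^(−0.079·0.1667) = 0.9869
Put-call parity: C − P = S − K·e^(−rT) = 305 − 280·0.9869 = 305 − 276.3320 = 28.6680
P = C − (C − P) = 38.23 − (28.6680) = 9.5620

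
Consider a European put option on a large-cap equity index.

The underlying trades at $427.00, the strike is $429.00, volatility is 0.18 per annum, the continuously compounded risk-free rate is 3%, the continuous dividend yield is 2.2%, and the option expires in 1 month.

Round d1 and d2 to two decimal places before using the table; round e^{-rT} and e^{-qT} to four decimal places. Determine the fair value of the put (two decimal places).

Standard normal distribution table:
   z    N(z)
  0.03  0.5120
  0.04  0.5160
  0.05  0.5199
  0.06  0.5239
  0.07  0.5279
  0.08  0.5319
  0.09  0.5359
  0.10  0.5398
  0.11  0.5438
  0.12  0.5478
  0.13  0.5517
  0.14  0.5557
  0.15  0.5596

$9.40

T = 0.08333;  σ√T = 0.0520
d₁ = [ln(427/429) + (0.03 − 0.022 + ½·0.18²)·0.08333] / (σ√T) = (-0.0047 + 0.0020) / 0.0520 = -0.0511 ⇒ -0.05
d₂ = -0.0511 − 0.0520 = -0.1031 ⇒ -0.10
exp(−qT) = exp(−0.022·0.08333) = 0.9982;  exp(−rT) = exp(−0.03·0.08333) = 0.9975
N(−d₂) = N(0.10) = 0.5398;  N(−d₁) = N(0.05) = 0.5199
P = 429·0.9975·0.5398 − 427·0.9982·0.5199 = 230.9953 − 221.5977 = 9.3976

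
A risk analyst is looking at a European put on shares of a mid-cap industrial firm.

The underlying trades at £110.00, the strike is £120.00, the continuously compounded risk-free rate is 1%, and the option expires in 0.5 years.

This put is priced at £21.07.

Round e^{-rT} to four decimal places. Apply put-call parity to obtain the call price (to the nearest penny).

£11.67

e^(−rT) = e^(−0.01·0.5) = 0.9950
Put-call parity: C − P = S − K·e^(−rT) = 110 − 120·0.9950 = 110 − 119.4000 = -9.4000
C = P + (C − P) = 21.07 + (-9.4000) = 11.6700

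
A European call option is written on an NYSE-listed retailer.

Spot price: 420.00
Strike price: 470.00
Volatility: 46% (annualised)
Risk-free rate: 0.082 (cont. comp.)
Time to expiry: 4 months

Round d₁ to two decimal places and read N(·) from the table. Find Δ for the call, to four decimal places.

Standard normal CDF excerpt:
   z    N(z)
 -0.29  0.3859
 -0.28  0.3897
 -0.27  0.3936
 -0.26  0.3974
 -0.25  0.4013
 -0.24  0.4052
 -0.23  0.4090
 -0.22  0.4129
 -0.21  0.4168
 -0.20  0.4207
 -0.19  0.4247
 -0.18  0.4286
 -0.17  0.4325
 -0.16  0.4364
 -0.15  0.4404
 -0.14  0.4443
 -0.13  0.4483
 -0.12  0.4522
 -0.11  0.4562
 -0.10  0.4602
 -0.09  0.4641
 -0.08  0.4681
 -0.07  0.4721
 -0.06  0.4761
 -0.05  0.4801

0.4247

T = 0.3333;  σ√T = 0.2656
d₁ = [ln(420/470) + (0.082 + ½·0.46²)·0.3333] / (σ√T) = (-0.1125 + 0.0626) / 0.2656 = -0.1878 ≈ -0.19
N(d₁) = N(-0.19) = 0.4247
Δ_call = N(d₁) = 0.4247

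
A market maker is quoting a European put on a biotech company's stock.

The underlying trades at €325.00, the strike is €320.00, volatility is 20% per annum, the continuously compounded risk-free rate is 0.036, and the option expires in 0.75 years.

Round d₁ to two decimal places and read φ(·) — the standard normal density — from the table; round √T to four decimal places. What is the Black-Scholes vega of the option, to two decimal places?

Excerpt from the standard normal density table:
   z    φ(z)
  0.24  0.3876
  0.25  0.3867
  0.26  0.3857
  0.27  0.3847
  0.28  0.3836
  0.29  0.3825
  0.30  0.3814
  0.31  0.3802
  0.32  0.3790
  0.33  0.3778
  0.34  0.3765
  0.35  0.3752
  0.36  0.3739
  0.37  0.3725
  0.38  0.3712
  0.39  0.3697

106.33

σ√T = 0.2 × 0.8660 = 0.1732
d₁ = [ln(325/320) + (0.036 + 0.2²/2)·0.75] / 0.1732 = [0.0155 + 0.0420] / 0.1732 = 0.3320 ⇒ 0.33
√T = √0.75 = 0.8660
φ(d₁) = φ(0.33) = 0.3778
vega = S·φ(d₁)·√T = 325·0.3778·0.8660 = 106.3318
(Call and put vega coincide under Black-Scholes.)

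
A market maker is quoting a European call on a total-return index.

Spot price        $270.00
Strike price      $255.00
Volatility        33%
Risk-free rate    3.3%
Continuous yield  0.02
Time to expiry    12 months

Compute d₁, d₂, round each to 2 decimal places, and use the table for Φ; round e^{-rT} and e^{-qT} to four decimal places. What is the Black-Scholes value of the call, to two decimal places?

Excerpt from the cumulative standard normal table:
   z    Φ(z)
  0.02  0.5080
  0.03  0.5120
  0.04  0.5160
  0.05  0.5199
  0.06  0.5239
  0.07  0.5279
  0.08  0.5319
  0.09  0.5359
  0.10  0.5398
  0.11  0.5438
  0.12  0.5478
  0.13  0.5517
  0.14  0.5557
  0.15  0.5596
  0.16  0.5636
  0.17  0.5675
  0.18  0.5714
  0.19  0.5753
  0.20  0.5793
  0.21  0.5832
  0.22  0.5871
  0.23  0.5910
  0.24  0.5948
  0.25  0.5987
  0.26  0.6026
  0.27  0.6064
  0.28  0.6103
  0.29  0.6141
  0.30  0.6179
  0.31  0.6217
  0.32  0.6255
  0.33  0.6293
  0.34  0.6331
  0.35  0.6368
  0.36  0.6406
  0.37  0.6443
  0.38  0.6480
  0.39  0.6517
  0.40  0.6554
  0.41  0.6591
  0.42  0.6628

T = 1;  σ√T = 0.3300
d₁ = [ln(270/255) + (0.033 − 0.02 + ½·0.33²)·1] / (σ√T) = (0.0572 + 0.0675) / 0.3300 = 0.3776 which rounds to 0.38
d₂ = 0.3776 − 0.3300 = 0.0476 which rounds to 0.05
e^(−qT) = e^(−0.02·1) = 0.9802;  e^(−rT) = e^(−0.033·1) = 0.9675
N(d₁) = N(0.38) = 0.6480;  N(d₂) = N(0.05) = 0.5199
C = 270·0.9802·0.6480 − 255·0.9675·0.5199 = 171.4958 − 128.2658 = 43.2300

$43.23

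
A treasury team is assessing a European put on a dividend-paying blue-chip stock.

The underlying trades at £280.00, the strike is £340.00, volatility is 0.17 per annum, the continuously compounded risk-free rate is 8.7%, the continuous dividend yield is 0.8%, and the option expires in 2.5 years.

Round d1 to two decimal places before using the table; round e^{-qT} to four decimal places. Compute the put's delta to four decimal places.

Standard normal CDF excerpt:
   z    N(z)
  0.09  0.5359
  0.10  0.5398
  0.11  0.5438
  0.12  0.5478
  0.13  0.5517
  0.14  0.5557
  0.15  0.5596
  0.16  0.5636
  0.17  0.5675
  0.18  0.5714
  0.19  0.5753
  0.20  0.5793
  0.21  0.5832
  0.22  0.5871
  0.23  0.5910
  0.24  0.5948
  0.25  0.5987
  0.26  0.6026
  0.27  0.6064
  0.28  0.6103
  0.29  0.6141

σ√T = 0.17·√2.5 = 0.2688
d₁ = [ln(280/340) + (0.087 − 0.008 + 0.17²/2)·2.5] / 0.2688 = [-0.1942 + 0.2336] / 0.2688 = 0.1468 ≈ 0.15
N(d₁) = N(0.15) = 0.5596
Δ_put = e^(−qT)·(N(d₁) − 1) = 0.9802·(0.5596 − 1) = -0.4317

-0.4317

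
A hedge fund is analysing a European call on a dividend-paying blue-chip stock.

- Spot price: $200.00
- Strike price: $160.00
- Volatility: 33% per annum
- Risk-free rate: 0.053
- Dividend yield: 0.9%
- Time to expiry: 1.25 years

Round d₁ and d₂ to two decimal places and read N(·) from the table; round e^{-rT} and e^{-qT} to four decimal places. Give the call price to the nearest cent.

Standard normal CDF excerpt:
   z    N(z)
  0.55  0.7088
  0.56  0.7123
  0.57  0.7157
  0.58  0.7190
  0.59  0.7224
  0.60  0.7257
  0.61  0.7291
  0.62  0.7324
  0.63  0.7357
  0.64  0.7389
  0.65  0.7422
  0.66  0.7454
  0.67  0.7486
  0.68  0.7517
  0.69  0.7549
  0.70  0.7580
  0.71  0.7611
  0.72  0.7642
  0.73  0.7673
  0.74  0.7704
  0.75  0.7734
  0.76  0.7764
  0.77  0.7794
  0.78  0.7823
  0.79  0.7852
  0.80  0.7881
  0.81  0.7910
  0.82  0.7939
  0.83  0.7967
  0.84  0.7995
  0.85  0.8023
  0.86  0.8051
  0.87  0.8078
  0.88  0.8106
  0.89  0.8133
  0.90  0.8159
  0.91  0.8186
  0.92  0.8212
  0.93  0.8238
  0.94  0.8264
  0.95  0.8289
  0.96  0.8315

$56.26

T = 1.25;  σ√T = 0.3690
d₁ = [ln(200/160) + (0.053 − 0.009 + 0.33²/2)·1.25] / 0.3690 = [0.2231 + 0.1231] / 0.3690 = 0.9384 → 0.94
d₂ = d₁ − σ√T = 0.9384 − 0.3690 = 0.5694 → 0.57
exp(−qT) = exp(−0.009·1.25) = 0.9888;  exp(−rT) = exp(−0.053·1.25) = 0.9359
C = 200·0.9888·N(0.94) − 160·0.9359·N(0.57) = 200·0.9888·0.8264 − 160·0.9359·0.7157 = 163.4289 − 107.1718 = 56.2571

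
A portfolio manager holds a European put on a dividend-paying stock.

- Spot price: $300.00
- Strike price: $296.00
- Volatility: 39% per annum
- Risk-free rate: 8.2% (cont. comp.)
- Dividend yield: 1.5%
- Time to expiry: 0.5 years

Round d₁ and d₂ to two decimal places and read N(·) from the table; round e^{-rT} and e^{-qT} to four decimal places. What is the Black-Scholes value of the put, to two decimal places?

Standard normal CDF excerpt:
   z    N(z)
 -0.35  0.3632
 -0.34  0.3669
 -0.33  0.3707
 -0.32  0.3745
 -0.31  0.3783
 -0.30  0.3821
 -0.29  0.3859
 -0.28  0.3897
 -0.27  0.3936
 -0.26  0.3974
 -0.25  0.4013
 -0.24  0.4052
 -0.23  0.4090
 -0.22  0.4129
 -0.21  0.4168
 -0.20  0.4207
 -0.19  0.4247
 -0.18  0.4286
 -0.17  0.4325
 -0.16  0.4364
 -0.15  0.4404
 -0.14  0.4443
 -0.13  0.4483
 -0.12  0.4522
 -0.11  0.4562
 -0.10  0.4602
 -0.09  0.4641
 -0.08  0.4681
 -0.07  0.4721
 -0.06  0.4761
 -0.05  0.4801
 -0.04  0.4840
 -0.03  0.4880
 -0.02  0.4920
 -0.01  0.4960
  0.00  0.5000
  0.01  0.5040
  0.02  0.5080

$26.00

T = 0.5;  σ√T = 0.2758
d₁ = [ln(300/296) + (0.082 − 0.015 + 0.39²/2)·0.5] / 0.2758 = [0.0134 + 0.0715] / 0.2758 = 0.3080 ≈ 0.31
d₂ = d₁ − σ√T = 0.3080 − 0.2758 = 0.0323 ≈ 0.03
e^(−qT) = e^(−0.015·0.5) = 0.9925;  e^(−rT) = e^(−0.082·0.5) = 0.9598
N(−d₂) = N(-0.03) = 0.4880;  N(−d₁) = N(-0.31) = 0.3783
P = 296·0.9598·0.4880 − 300·0.9925·0.3783 = 138.6412 − 112.6388 = 26.0024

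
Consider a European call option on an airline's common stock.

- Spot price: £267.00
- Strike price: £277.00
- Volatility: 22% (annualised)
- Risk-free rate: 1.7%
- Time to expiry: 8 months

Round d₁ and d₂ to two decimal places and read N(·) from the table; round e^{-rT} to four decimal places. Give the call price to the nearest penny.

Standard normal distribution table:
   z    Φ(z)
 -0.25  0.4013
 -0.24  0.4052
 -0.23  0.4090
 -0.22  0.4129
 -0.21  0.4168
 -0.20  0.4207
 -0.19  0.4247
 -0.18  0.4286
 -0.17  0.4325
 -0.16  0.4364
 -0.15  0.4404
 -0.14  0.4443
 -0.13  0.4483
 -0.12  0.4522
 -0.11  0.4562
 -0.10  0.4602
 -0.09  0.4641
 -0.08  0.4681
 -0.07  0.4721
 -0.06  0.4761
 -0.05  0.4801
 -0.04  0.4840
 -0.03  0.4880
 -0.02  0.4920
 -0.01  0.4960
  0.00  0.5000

T = 0.6667;  σ√T = 0.1796
d₁ = [ln(267/277) + (0.017 + 0.22²/2)·0.6667] / 0.1796 = [-0.0368 + 0.0275] / 0.1796 = -0.0518 → -0.05
d₂ = d₁ − σ√T = -0.0518 − 0.1796 = -0.2314 → -0.23
e^(−rT) = e^(−0.017·0.6667) = 0.9887
C = 267·N(-0.05) − 277·0.9887·N(-0.23) = 267·0.4801 − 277·0.9887·0.4090 = 128.1867 − 112.0128 = 16.1739

£16.17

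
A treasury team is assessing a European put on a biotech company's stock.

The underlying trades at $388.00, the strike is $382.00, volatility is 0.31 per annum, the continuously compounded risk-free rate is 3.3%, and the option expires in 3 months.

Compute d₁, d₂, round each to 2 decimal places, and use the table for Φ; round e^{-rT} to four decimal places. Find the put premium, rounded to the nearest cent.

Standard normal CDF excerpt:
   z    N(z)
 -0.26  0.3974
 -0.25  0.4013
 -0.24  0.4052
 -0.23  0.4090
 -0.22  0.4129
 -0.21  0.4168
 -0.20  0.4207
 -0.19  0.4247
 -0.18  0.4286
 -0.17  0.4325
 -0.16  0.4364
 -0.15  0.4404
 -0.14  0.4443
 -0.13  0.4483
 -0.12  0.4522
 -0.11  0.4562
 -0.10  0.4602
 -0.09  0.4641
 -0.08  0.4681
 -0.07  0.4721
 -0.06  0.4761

$18.66

T = 0.25;  σ√T = 0.1550
d₁ = [ln(388/382) + (0.033 + 0.31²/2)·0.25] / 0.1550 = [0.0156 + 0.0203] / 0.1550 = 0.2313 which rounds to 0.23
d₂ = d₁ − σ√T = 0.2313 − 0.1550 = 0.0763 which rounds to 0.08
exp(−rT) = exp(−0.033·0.25) = 0.9918
N(−d₂) = N(-0.08) = 0.4681;  N(−d₁) = N(-0.23) = 0.4090
P = 382·0.9918·0.4681 − 388·0.4090 = 177.3479 − 158.6920 = 18.6559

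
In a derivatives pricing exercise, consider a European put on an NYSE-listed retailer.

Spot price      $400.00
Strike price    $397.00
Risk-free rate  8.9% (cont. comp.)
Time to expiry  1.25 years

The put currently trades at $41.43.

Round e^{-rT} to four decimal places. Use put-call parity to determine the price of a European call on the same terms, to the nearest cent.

$86.23

exp(−rT) = exp(−0.089·1.25) = 0.8947
Put-call parity: C − P = S − K·e^(−rT) = 400 − 397·0.8947 = 400 − 355.1959 = 44.8041
C = P + (C − P) = 41.43 + (44.8041) = 86.2341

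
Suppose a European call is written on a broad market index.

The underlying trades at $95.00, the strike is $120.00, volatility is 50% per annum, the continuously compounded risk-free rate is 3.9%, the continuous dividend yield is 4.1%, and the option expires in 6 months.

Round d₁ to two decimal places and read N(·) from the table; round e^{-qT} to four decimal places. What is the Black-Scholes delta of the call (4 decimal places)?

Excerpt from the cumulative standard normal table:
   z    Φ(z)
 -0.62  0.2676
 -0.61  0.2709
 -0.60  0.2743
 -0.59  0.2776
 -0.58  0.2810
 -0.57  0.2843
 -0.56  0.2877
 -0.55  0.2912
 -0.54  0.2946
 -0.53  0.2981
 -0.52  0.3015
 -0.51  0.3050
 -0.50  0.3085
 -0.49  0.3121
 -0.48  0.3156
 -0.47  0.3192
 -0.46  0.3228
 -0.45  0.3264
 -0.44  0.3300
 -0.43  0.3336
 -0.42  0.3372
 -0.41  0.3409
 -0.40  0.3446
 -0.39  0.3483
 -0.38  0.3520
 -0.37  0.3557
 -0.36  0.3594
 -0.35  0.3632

0.3058

σ√T = 0.5·√0.5 = 0.3536
d₁ = [ln(95/120) + (0.039 − 0.041 + 0.5²/2)·0.5] / 0.3536 = [-0.2336 + 0.0615] / 0.3536 = -0.4868 which rounds to -0.49
N(d₁) = N(-0.49) = 0.3121
Δ_call = exp(−qT)·N(d₁) = 0.9797·0.3121 = 0.3058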